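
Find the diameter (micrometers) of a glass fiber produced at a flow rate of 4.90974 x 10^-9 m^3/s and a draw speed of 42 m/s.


Cross-sectional area from continuity:
  A = Q / v = 4.90974 x 10^-9 / 42 = 1.168986 x 10^-10 m^2
Diameter from circular cross-section:
  d = sqrt(4A / pi) * 10^6 (m -> um)
  d = sqrt(4 * 1.168986 x 10^-10 / pi) * 10^6 = 12.2 um

12.2 um


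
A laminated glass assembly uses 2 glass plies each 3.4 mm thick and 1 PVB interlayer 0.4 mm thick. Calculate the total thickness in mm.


Total thickness = glass contribution + PVB contribution
  Glass: 2 * 3.4 = 6.8 mm
  PVB: 1 * 0.4 = 0.4 mm
  Total = 6.8 + 0.4 = 7.2 mm

7.2 mm


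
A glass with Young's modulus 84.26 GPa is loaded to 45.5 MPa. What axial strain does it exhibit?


Rearrange E = sigma / epsilon:
  epsilon = sigma / E
  E (MPa) = 84.26 * 1000 = 84260
  epsilon = 45.5 / 84260 = 0.00054

0.00054


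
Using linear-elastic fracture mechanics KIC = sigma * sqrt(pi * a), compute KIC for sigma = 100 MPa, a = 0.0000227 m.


Fracture toughness: KIC = sigma * sqrt(pi * a)
  pi * a = pi * 0.0000227 = 0.000071314
  sqrt(pi * a) = 0.008445
  KIC = 100 * 0.008445 = 0.844 MPa*sqrt(m)

0.844 MPa*sqrt(m)


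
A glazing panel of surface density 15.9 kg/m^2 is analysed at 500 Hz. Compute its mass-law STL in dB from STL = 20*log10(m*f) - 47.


Mass law: STL = 20 * log10(m * f) - 47
  m * f = 15.9 * 500 = 7950
  log10(7950) = 3.90037
  STL = 20 * 3.90037 - 47 = 78.0074 - 47 = 31.0 dB

31.0 dB


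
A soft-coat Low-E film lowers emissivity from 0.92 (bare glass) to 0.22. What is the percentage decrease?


Percentage reduction = (1 - coated/uncoated) * 100
  Ratio = 0.22 / 0.92 = 0.2391
  Reduction = (1 - 0.2391) * 100 = 76.1%

76.1%


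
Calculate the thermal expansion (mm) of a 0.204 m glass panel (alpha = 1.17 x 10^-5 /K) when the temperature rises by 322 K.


Thermal expansion formula: dL = alpha * L0 * dT
  dL = (1.17 x 10^-5) * 0.204 * 322 = 0.00076855 m
Convert to mm: 0.00076855 * 1000 = 0.7685 mm

0.7685 mm


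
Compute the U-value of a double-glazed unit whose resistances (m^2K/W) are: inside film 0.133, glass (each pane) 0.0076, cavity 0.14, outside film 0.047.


Total thermal resistance (series):
  R_total = R_in + R_glass + R_air + R_glass + R_out
  R_total = 0.133 + 0.0076 + 0.14 + 0.0076 + 0.047 = 0.3352 m^2K/W
U-value = 1 / R_total = 1 / 0.3352 = 2.983 W/m^2K

2.983 W/m^2K


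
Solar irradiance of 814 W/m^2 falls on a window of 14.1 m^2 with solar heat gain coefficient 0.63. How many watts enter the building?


Solar heat gain: Q = Area * SHGC * Irradiance
  Q = 14.1 * 0.63 * 814 = 7230.8 W

7230.8 W


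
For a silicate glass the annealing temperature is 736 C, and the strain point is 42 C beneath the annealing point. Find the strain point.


Strain point = annealing point - difference:
  T_strain = 736 - 42 = 694 C

694 C


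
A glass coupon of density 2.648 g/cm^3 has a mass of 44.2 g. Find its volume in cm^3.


Rearrange rho = m / V:
  V = m / rho
  V = 44.2 / 2.648 = 16.692 cm^3

16.692 cm^3


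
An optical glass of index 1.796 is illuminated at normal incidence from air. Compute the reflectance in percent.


Fresnel reflectance at normal incidence:
  R = ((n - 1)/(n + 1))^2
  (n - 1)/(n + 1) = (1.796 - 1)/(1.796 + 1) = 0.284692
  R = 0.284692^2 = 0.0810495
  R(%) = 0.0810495 * 100 = 8.105%

8.105%


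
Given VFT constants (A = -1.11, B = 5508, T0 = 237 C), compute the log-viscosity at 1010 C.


VFT equation: log(eta) = A + B / (T - T0)
  T - T0 = 1010 - 237 = 773
  B / (T - T0) = 5508 / 773 = 7.125
  log(eta) = -1.11 + 7.125 = 6.015

6.015


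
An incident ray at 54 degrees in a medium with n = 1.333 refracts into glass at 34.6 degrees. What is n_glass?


Apply Snell's law: n1 * sin(theta1) = n2 * sin(theta2)
  n2 = n1 * sin(theta1) / sin(theta2)
  sin(54) = 0.809017
  sin(34.6) = 0.567844
  n2 = 1.333 * 0.809017 / 0.567844 = 1.8991

1.8991


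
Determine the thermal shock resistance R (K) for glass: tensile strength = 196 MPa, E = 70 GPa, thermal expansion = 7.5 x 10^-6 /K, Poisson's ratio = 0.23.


Thermal shock resistance: R = sigma * (1 - nu) / (E * alpha)
  Numerator = 196 * (1 - 0.23) = 150.92
  Denominator = 70 * 1000 * (7.5 x 10^-6) = 0.525
  R = 150.92 / 0.525 = 287.5 K

287.5 K


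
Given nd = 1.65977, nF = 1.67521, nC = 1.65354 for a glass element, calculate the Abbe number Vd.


Abbe number formula: Vd = (nd - 1) / (nF - nC)
  nd - 1 = 1.65977 - 1 = 0.65977
  nF - nC = 1.67521 - 1.65354 = 0.02167
  Vd = 0.65977 / 0.02167 = 30.45

30.45


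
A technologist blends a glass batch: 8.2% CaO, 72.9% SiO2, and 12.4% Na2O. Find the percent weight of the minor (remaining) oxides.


Sum the three major oxides:
  SiO2 + Na2O + CaO = 72.9 + 12.4 + 8.2 = 93.5%
Subtract from 100%:
  Others = 100 - 93.5 = 6.5%

6.5%


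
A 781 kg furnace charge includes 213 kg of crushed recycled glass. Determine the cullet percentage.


Cullet ratio = (cullet mass / total batch mass) * 100
  Ratio = 213 / 781 * 100 = 27.27%

27.27%


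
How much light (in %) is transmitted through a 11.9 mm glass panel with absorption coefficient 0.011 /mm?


Beer-Lambert law: T = exp(-alpha * thickness)
  exponent = -0.011 * 11.9 = -0.1309
  T = exp(-0.1309) = 0.8773
  Percentage = 0.8773 * 100 = 87.73%

87.73%


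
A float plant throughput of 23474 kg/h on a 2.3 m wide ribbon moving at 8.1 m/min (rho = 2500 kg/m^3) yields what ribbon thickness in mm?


Ribbon cross-section from mass balance:
  Volume rate = throughput / density = 23474 / 2500 = 9.3896 m^3/h
  thickness = volume rate / (speed * 60 * width), i.e.
  thickness = throughput / (60 * speed * width * density) * 1000
  thickness = 23474 / (60 * 8.1 * 2.3 * 2500) * 1000 = 8.4 mm

8.4 mm


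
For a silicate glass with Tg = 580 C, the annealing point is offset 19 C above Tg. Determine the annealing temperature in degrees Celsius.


The annealing temperature is Tg plus the offset:
  T_anneal = 580 + 19 = 599 C

599 C


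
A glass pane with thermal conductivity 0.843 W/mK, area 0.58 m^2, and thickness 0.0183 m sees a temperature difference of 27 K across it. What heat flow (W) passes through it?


Fourier's law: Q = k * A * dT / t
  Q = 0.843 * 0.58 * 27 / 0.0183
  Q = 13.20138 / 0.0183 = 721.4 W

721.4 W


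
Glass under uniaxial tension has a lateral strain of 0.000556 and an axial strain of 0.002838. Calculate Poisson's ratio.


Poisson's ratio: nu = lateral strain / axial strain
  nu = 0.000556 / 0.002838 = 0.1959

0.1959


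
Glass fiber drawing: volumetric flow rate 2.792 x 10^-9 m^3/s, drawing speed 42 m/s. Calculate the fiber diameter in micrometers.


Cross-sectional area from continuity:
  A = Q / v = 2.792 x 10^-9 / 42 = 6.647619 x 10^-11 m^2
Diameter from circular cross-section:
  d = sqrt(4A / pi) * 10^6 (m -> um)
  d = sqrt(4 * 6.647619 x 10^-11 / pi) * 10^6 = 9.2 um

9.2 um


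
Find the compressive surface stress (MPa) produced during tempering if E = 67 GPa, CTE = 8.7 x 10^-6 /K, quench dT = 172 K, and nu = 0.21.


Tempering stress: sigma = E * alpha * dT / (1 - nu)
  E (MPa) = 67 * 1000 = 67000
  Numerator = 67000 * (8.7 x 10^-6) * 172 = 100.2588
  Denominator = 1 - 0.21 = 0.79
  sigma = 100.2588 / 0.79 = 126.9 MPa

126.9 MPa


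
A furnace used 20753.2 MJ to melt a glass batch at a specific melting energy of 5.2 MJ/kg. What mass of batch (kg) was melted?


Rearrange E = m * s for m:
  m = E / s
  m = 20753.2 / 5.2 = 3991.0 kg

3991.0 kg


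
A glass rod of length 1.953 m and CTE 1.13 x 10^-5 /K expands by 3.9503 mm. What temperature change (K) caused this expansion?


Rearrange dL = alpha * L0 * dT for dT:
  dT = dL / (alpha * L0)
  dL (m) = 3.9503 / 1000 = 0.0039503
  dT = 0.0039503 / ((1.13 x 10^-5) * 1.953) = 179.0 K

179.0 K


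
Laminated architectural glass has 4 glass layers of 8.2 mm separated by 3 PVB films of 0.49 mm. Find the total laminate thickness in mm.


Total thickness = glass contribution + PVB contribution
  Glass: 4 * 8.2 = 32.8 mm
  PVB: 3 * 0.49 = 1.47 mm
  Total = 32.8 + 1.47 = 34.27 mm

34.27 mm


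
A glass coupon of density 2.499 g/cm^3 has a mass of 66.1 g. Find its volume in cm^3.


Rearrange rho = m / V:
  V = m / rho
  V = 66.1 / 2.499 = 26.451 cm^3

26.451 cm^3


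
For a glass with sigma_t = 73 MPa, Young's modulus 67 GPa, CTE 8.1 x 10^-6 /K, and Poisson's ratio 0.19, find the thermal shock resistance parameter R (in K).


Thermal shock resistance: R = sigma * (1 - nu) / (E * alpha)
  Numerator = 73 * (1 - 0.19) = 59.13
  Denominator = 67 * 1000 * (8.1 x 10^-6) = 0.5427
  R = 59.13 / 0.5427 = 109.0 K

109.0 K


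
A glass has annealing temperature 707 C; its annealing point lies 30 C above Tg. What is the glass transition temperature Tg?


Rearrange T_anneal = Tg + offset for Tg:
  Tg = T_anneal - offset = 707 - 30 = 677 C

677 C


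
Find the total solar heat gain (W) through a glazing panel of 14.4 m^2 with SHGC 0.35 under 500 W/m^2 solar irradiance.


Solar heat gain: Q = Area * SHGC * Irradiance
  Q = 14.4 * 0.35 * 500 = 2520 W

2520 W


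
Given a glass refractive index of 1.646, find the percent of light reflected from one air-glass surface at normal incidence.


Fresnel reflectance at normal incidence:
  R = ((n - 1)/(n + 1))^2
  (n - 1)/(n + 1) = (1.646 - 1)/(1.646 + 1) = 0.244142
  R = 0.244142^2 = 0.0596053
  R(%) = 0.0596053 * 100 = 5.961%

5.961%


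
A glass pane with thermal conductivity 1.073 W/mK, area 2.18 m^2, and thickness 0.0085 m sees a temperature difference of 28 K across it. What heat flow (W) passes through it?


Fourier's law: Q = k * A * dT / t
  Q = 1.073 * 2.18 * 28 / 0.0085
  Q = 65.49592 / 0.0085 = 7705.4 W

7705.4 W


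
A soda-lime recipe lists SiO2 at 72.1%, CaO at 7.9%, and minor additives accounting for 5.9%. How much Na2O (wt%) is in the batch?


Pieces sum to 100%:
  Na2O = 100 - (SiO2 + CaO + others)
  Na2O = 100 - (72.1 + 7.9 + 5.9) = 14.1%

14.1%


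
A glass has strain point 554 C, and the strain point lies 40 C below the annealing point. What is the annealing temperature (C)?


T_anneal = T_strain + gap:
  T_anneal = 554 + 40 = 594 C

594 C


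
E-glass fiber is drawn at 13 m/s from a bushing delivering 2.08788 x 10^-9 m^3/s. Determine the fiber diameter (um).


Cross-sectional area from continuity:
  A = Q / v = 2.08788 x 10^-9 / 13 = 1.606062 x 10^-10 m^2
Diameter from circular cross-section:
  d = sqrt(4A / pi) * 10^6 (m -> um)
  d = sqrt(4 * 1.606062 x 10^-10 / pi) * 10^6 = 14.3 um

14.3 um


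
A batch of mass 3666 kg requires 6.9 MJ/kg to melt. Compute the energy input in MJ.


Total energy = mass * specific energy
  E = 3666 * 6.9 = 25295.4 MJ

25295.4 MJ


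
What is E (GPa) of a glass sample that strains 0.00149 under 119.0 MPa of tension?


Young's modulus: E = stress / strain
  E = 119.0 MPa / 0.00149 = 79865.77 MPa
Convert to GPa: 79865.77 / 1000 = 79.87 GPa

79.87 GPa


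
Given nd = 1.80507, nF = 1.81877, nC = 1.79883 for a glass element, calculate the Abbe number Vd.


Abbe number formula: Vd = (nd - 1) / (nF - nC)
  nd - 1 = 1.80507 - 1 = 0.80507
  nF - nC = 1.81877 - 1.79883 = 0.01994
  Vd = 0.80507 / 0.01994 = 40.37

40.37


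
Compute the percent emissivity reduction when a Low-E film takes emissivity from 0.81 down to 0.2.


Percentage reduction = (1 - coated/uncoated) * 100
  Ratio = 0.2 / 0.81 = 0.2469
  Reduction = (1 - 0.2469) * 100 = 75.3%

75.3%


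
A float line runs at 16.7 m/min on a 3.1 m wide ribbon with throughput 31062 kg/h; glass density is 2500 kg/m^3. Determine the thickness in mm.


Ribbon cross-section from mass balance:
  Volume rate = throughput / density = 31062 / 2500 = 12.4248 m^3/h
  thickness = volume rate / (speed * 60 * width), i.e.
  thickness = throughput / (60 * speed * width * density) * 1000
  thickness = 31062 / (60 * 16.7 * 3.1 * 2500) * 1000 = 4.0 mm

4.0 mm


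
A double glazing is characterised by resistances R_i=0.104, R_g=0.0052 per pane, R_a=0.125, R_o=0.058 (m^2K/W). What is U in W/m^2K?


Total thermal resistance (series):
  R_total = R_in + R_glass + R_air + R_glass + R_out
  R_total = 0.104 + 0.0052 + 0.125 + 0.0052 + 0.058 = 0.2974 m^2K/W
U-value = 1 / R_total = 1 / 0.2974 = 3.362 W/m^2K

3.362 W/m^2K


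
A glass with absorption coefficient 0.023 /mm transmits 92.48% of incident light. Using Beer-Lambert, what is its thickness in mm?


Rearrange T = exp(-alpha * thickness):
  thickness = -ln(T) / alpha
  T = 92.48/100 = 0.9248
  ln(T) = -0.07818
  -ln(T) = 0.07818
  thickness = 0.07818 / 0.023 = 3.4 mm

3.4 mm


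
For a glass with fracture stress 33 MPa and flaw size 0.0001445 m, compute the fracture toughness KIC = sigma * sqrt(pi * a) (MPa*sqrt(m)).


Fracture toughness: KIC = sigma * sqrt(pi * a)
  pi * a = pi * 0.0001445 = 0.00045396
  sqrt(pi * a) = 0.021306
  KIC = 33 * 0.021306 = 0.703 MPa*sqrt(m)

0.703 MPa*sqrt(m)


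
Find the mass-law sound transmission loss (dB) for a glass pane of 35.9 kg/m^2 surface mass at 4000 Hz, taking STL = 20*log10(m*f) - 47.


Mass law: STL = 20 * log10(m * f) - 47
  m * f = 35.9 * 4000 = 143600
  log10(143600) = 5.15715
  STL = 20 * 5.15715 - 47 = 103.143 - 47 = 56.1 dB

56.1 dB


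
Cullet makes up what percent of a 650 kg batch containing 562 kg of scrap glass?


Cullet ratio = (cullet mass / total batch mass) * 100
  Ratio = 562 / 650 * 100 = 86.46%

86.46%


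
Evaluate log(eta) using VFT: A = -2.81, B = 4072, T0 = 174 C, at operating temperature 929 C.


VFT equation: log(eta) = A + B / (T - T0)
  T - T0 = 929 - 174 = 755
  B / (T - T0) = 4072 / 755 = 5.393
  log(eta) = -2.81 + 5.393 = 2.583

2.583


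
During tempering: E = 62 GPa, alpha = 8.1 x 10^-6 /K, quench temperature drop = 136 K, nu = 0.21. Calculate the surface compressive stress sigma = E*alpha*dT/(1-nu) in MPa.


Tempering stress: sigma = E * alpha * dT / (1 - nu)
  E (MPa) = 62 * 1000 = 62000
  Numerator = 62000 * (8.1 x 10^-6) * 136 = 68.2992
  Denominator = 1 - 0.21 = 0.79
  sigma = 68.2992 / 0.79 = 86.5 MPa

86.5 MPa


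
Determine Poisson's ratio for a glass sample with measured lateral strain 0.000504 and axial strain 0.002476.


Poisson's ratio: nu = lateral strain / axial strain
  nu = 0.000504 / 0.002476 = 0.2036

0.2036


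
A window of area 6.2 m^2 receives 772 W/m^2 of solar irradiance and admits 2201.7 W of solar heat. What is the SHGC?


Rearrange Q = Area * SHGC * Irradiance:
  SHGC = Q / (Area * Irradiance)
  SHGC = 2201.7 / (6.2 * 772) = 0.46

0.46


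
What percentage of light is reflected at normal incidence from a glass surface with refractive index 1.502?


Fresnel reflectance at normal incidence:
  R = ((n - 1)/(n + 1))^2
  (n - 1)/(n + 1) = (1.502 - 1)/(1.502 + 1) = 0.200639
  R = 0.200639^2 = 0.040256
  R(%) = 0.040256 * 100 = 4.026%

4.026%


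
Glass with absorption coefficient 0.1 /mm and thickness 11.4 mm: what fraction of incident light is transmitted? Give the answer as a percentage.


Beer-Lambert law: T = exp(-alpha * thickness)
  exponent = -0.1 * 11.4 = -1.14
  T = exp(-1.14) = 0.3198
  Percentage = 0.3198 * 100 = 31.98%

31.98%


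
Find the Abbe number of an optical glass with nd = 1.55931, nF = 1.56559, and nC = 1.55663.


Abbe number formula: Vd = (nd - 1) / (nF - nC)
  nd - 1 = 1.55931 - 1 = 0.55931
  nF - nC = 1.56559 - 1.55663 = 0.00896
  Vd = 0.55931 / 0.00896 = 62.42

62.42


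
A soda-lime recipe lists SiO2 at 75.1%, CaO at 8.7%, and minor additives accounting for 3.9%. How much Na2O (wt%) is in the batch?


Pieces sum to 100%:
  Na2O = 100 - (SiO2 + CaO + others)
  Na2O = 100 - (75.1 + 8.7 + 3.9) = 12.3%

12.3%


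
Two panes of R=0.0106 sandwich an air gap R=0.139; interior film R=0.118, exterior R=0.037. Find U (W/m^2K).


Total thermal resistance (series):
  R_total = R_in + R_glass + R_air + R_glass + R_out
  R_total = 0.118 + 0.0106 + 0.139 + 0.0106 + 0.037 = 0.3152 m^2K/W
U-value = 1 / R_total = 1 / 0.3152 = 3.173 W/m^2K

3.173 W/m^2K


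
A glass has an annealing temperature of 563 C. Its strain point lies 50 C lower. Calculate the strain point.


Strain point = annealing point - difference:
  T_strain = 563 - 50 = 513 C

513 C


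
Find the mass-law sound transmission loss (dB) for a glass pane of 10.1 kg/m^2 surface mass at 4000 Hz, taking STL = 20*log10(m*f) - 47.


Mass law: STL = 20 * log10(m * f) - 47
  m * f = 10.1 * 4000 = 40400
  log10(40400) = 4.60638
  STL = 20 * 4.60638 - 47 = 92.1276 - 47 = 45.1 dB

45.1 dB


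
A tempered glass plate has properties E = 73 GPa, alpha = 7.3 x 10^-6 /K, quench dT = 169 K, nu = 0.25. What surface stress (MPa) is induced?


Tempering stress: sigma = E * alpha * dT / (1 - nu)
  E (MPa) = 73 * 1000 = 73000
  Numerator = 73000 * (7.3 x 10^-6) * 169 = 90.0601
  Denominator = 1 - 0.25 = 0.75
  sigma = 90.0601 / 0.75 = 120.1 MPa

120.1 MPa


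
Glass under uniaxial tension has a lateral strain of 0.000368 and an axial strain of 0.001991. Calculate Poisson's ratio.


Poisson's ratio: nu = lateral strain / axial strain
  nu = 0.000368 / 0.001991 = 0.1848

0.1848


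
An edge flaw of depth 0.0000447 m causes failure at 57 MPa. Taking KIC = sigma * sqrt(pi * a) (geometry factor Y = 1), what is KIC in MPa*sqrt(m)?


Fracture toughness: KIC = sigma * sqrt(pi * a)
  pi * a = pi * 0.0000447 = 0.000140429
  sqrt(pi * a) = 0.01185
  KIC = 57 * 0.01185 = 0.675 MPa*sqrt(m)

0.675 MPa*sqrt(m)


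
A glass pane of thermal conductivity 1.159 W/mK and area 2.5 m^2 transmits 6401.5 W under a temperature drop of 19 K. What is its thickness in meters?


Fourier's law: t = k * A * dT / Q
  t = 1.159 * 2.5 * 19 / 6401.5
  t = 55.0525 / 6401.5 = 0.0086 m

0.0086 m


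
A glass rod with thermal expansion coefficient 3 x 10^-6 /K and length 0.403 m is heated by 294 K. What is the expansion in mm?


Thermal expansion formula: dL = alpha * L0 * dT
  dL = (3 x 10^-6) * 0.403 * 294 = 0.00035545 m
Convert to mm: 0.00035545 * 1000 = 0.3554 mm

0.3554 mm


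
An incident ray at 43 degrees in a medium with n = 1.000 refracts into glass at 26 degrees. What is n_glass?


Apply Snell's law: n1 * sin(theta1) = n2 * sin(theta2)
  n2 = n1 * sin(theta1) / sin(theta2)
  sin(43) = 0.681998
  sin(26) = 0.438371
  n2 = 1.000 * 0.681998 / 0.438371 = 1.5558

1.5558


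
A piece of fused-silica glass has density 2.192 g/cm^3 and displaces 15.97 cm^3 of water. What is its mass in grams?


Rearrange rho = m / V:
  m = rho * V
  m = 2.192 * 15.97 = 35.006 g

35.006 g


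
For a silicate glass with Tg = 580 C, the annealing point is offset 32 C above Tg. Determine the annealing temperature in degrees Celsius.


The annealing temperature is Tg plus the offset:
  T_anneal = 580 + 32 = 612 C

612 C


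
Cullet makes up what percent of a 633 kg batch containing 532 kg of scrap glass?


Cullet ratio = (cullet mass / total batch mass) * 100
  Ratio = 532 / 633 * 100 = 84.04%

84.04%


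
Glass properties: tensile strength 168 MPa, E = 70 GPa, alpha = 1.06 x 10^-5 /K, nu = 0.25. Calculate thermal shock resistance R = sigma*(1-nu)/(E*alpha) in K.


Thermal shock resistance: R = sigma * (1 - nu) / (E * alpha)
  Numerator = 168 * (1 - 0.25) = 126.0
  Denominator = 70 * 1000 * (1.06 x 10^-5) = 0.742
  R = 126.0 / 0.742 = 169.8 K

169.8 K


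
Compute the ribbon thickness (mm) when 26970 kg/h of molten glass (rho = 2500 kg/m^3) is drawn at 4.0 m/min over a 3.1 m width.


Ribbon cross-section from mass balance:
  Volume rate = throughput / density = 26970 / 2500 = 10.788 m^3/h
  thickness = volume rate / (speed * 60 * width), i.e.
  thickness = throughput / (60 * speed * width * density) * 1000
  thickness = 26970 / (60 * 4.0 * 3.1 * 2500) * 1000 = 14.5 mm

14.5 mm


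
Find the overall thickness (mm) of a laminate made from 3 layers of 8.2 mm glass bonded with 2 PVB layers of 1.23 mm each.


Total thickness = glass contribution + PVB contribution
  Glass: 3 * 8.2 = 24.6 mm
  PVB: 2 * 1.23 = 2.46 mm
  Total = 24.6 + 2.46 = 27.06 mm

27.06 mm


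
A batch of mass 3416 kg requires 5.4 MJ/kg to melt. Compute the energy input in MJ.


Total energy = mass * specific energy
  E = 3416 * 5.4 = 18446.4 MJ

18446.4 MJ


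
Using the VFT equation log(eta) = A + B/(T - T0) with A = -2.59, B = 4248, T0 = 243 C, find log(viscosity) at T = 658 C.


VFT equation: log(eta) = A + B / (T - T0)
  T - T0 = 658 - 243 = 415
  B / (T - T0) = 4248 / 415 = 10.236
  log(eta) = -2.59 + 10.236 = 7.646

7.646


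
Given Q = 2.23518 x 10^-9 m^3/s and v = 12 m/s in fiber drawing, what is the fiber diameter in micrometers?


Cross-sectional area from continuity:
  A = Q / v = 2.23518 x 10^-9 / 12 = 1.86265 x 10^-10 m^2
Diameter from circular cross-section:
  d = sqrt(4A / pi) * 10^6 (m -> um)
  d = sqrt(4 * 1.86265 x 10^-10 / pi) * 10^6 = 15.4 um

15.4 um


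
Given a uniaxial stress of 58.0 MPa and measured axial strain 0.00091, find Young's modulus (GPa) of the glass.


Young's modulus: E = stress / strain
  E = 58.0 MPa / 0.00091 = 63736.26 MPa
Convert to GPa: 63736.26 / 1000 = 63.74 GPa

63.74 GPa


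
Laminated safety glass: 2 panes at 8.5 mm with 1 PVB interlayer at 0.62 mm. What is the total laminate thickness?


Total thickness = glass contribution + PVB contribution
  Glass: 2 * 8.5 = 17.0 mm
  PVB: 1 * 0.62 = 0.62 mm
  Total = 17.0 + 0.62 = 17.62 mm

17.62 mm


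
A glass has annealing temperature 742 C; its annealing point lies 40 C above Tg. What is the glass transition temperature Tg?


Rearrange T_anneal = Tg + offset for Tg:
  Tg = T_anneal - offset = 742 - 40 = 702 C

702 C


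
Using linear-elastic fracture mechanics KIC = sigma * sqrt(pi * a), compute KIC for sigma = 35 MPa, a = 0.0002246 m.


Fracture toughness: KIC = sigma * sqrt(pi * a)
  pi * a = pi * 0.0002246 = 0.000705602
  sqrt(pi * a) = 0.026563
  KIC = 35 * 0.026563 = 0.93 MPa*sqrt(m)

0.93 MPa*sqrt(m)


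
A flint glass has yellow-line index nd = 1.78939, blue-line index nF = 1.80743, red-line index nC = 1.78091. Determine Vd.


Abbe number formula: Vd = (nd - 1) / (nF - nC)
  nd - 1 = 1.78939 - 1 = 0.78939
  nF - nC = 1.80743 - 1.78091 = 0.02652
  Vd = 0.78939 / 0.02652 = 29.77

29.77


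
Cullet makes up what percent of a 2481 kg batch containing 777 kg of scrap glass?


Cullet ratio = (cullet mass / total batch mass) * 100
  Ratio = 777 / 2481 * 100 = 31.32%

31.32%


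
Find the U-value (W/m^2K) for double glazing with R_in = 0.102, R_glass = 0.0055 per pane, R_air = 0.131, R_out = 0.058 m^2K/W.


Total thermal resistance (series):
  R_total = R_in + R_glass + R_air + R_glass + R_out
  R_total = 0.102 + 0.0055 + 0.131 + 0.0055 + 0.058 = 0.302 m^2K/W
U-value = 1 / R_total = 1 / 0.302 = 3.311 W/m^2K

3.311 W/m^2K


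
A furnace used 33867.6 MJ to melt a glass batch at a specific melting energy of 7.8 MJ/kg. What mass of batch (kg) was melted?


Rearrange E = m * s for m:
  m = E / s
  m = 33867.6 / 7.8 = 4342.0 kg

4342.0 kg


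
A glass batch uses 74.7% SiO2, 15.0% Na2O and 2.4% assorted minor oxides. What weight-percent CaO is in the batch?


Pieces sum to 100%:
  CaO = 100 - (SiO2 + Na2O + others)
  CaO = 100 - (74.7 + 15.0 + 2.4) = 7.9%

7.9%


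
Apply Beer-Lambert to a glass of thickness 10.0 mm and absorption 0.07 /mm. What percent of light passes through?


Beer-Lambert law: T = exp(-alpha * thickness)
  exponent = -0.07 * 10.0 = -0.7
  T = exp(-0.7) = 0.4966
  Percentage = 0.4966 * 100 = 49.66%

49.66%


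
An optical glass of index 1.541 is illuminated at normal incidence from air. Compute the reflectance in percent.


Fresnel reflectance at normal incidence:
  R = ((n - 1)/(n + 1))^2
  (n - 1)/(n + 1) = (1.541 - 1)/(1.541 + 1) = 0.212908
  R = 0.212908^2 = 0.0453298
  R(%) = 0.0453298 * 100 = 4.533%

4.533%


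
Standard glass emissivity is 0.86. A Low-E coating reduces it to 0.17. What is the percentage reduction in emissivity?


Percentage reduction = (1 - coated/uncoated) * 100
  Ratio = 0.17 / 0.86 = 0.1977
  Reduction = (1 - 0.1977) * 100 = 80.2%

80.2%


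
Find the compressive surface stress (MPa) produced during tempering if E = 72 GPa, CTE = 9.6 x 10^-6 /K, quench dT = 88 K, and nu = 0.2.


Tempering stress: sigma = E * alpha * dT / (1 - nu)
  E (MPa) = 72 * 1000 = 72000
  Numerator = 72000 * (9.6 x 10^-6) * 88 = 60.8256
  Denominator = 1 - 0.2 = 0.8
  sigma = 60.8256 / 0.8 = 76.0 MPa

76.0 MPa


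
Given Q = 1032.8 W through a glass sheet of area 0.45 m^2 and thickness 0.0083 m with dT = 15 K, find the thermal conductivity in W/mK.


Fourier's law rearranged: k = Q * t / (A * dT)
  Numerator = 1032.8 * 0.0083 = 8.57224
  Denominator = 0.45 * 15 = 6.75
  k = 8.57224 / 6.75 = 1.27 W/mK

1.27 W/mK


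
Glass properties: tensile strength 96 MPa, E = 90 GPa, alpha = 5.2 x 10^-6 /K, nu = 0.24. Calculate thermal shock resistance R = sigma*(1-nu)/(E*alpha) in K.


Thermal shock resistance: R = sigma * (1 - nu) / (E * alpha)
  Numerator = 96 * (1 - 0.24) = 72.96
  Denominator = 90 * 1000 * (5.2 x 10^-6) = 0.468
  R = 72.96 / 0.468 = 155.9 K

155.9 K


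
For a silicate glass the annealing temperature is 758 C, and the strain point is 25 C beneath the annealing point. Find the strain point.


Strain point = annealing point - difference:
  T_strain = 758 - 25 = 733 C

733 C


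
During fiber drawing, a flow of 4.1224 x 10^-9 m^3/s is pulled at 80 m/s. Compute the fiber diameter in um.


Cross-sectional area from continuity:
  A = Q / v = 4.1224 x 10^-9 / 80 = 5.153 x 10^-11 m^2
Diameter from circular cross-section:
  d = sqrt(4A / pi) * 10^6 (m -> um)
  d = sqrt(4 * 5.153 x 10^-11 / pi) * 10^6 = 8.1 um

8.1 um


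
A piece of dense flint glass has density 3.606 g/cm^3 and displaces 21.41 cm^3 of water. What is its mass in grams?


Rearrange rho = m / V:
  m = rho * V
  m = 3.606 * 21.41 = 77.204 g

77.204 g


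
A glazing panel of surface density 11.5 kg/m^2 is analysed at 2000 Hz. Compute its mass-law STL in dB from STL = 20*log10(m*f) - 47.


Mass law: STL = 20 * log10(m * f) - 47
  m * f = 11.5 * 2000 = 23000
  log10(23000) = 4.36173
  STL = 20 * 4.36173 - 47 = 87.2346 - 47 = 40.2 dB

40.2 dB


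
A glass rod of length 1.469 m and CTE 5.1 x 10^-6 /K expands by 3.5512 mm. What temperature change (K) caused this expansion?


Rearrange dL = alpha * L0 * dT for dT:
  dT = dL / (alpha * L0)
  dL (m) = 3.5512 / 1000 = 0.0035512
  dT = 0.0035512 / ((5.1 x 10^-6) * 1.469) = 474.0 K

474.0 K


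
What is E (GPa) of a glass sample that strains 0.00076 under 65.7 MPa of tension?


Young's modulus: E = stress / strain
  E = 65.7 MPa / 0.00076 = 86447.37 MPa
Convert to GPa: 86447.37 / 1000 = 86.45 GPa

86.45 GPa


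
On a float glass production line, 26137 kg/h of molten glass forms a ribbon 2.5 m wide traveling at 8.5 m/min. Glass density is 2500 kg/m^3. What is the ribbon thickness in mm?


Ribbon cross-section from mass balance:
  Volume rate = throughput / density = 26137 / 2500 = 10.4548 m^3/h
  thickness = volume rate / (speed * 60 * width), i.e.
  thickness = throughput / (60 * speed * width * density) * 1000
  thickness = 26137 / (60 * 8.5 * 2.5 * 2500) * 1000 = 8.2 mm

8.2 mm


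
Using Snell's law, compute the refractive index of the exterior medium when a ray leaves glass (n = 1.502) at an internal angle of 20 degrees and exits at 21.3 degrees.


Apply Snell's law: n1 * sin(theta1) = n2 * sin(theta2)
  n2 = n1 * sin(theta1) / sin(theta2)
  sin(20) = 0.34202
  sin(21.3) = 0.363251
  n2 = 1.502 * 0.34202 / 0.363251 = 1.4142

1.4142


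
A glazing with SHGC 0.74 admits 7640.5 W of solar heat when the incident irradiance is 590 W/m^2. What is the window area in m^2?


Rearrange Q = Area * SHGC * Irradiance:
  Area = Q / (SHGC * Irradiance)
  Area = 7640.5 / (0.74 * 590) = 17.5 m^2

17.5 m^2


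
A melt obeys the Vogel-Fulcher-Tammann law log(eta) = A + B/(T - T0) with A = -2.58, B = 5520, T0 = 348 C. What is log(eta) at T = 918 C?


VFT equation: log(eta) = A + B / (T - T0)
  T - T0 = 918 - 348 = 570
  B / (T - T0) = 5520 / 570 = 9.684
  log(eta) = -2.58 + 9.684 = 7.104

7.104


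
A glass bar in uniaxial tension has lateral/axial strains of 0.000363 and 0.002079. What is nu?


Poisson's ratio: nu = lateral strain / axial strain
  nu = 0.000363 / 0.002079 = 0.1746

0.1746


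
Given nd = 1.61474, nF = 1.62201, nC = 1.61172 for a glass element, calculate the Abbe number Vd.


Abbe number formula: Vd = (nd - 1) / (nF - nC)
  nd - 1 = 1.61474 - 1 = 0.61474
  nF - nC = 1.62201 - 1.61172 = 0.01029
  Vd = 0.61474 / 0.01029 = 59.74

59.74


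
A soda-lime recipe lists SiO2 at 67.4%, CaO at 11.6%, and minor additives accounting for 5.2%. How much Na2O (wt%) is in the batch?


Pieces sum to 100%:
  Na2O = 100 - (SiO2 + CaO + others)
  Na2O = 100 - (67.4 + 11.6 + 5.2) = 15.8%

15.8%


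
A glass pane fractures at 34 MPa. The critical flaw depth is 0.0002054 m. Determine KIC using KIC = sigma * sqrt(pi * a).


Fracture toughness: KIC = sigma * sqrt(pi * a)
  pi * a = pi * 0.0002054 = 0.000645283
  sqrt(pi * a) = 0.025402
  KIC = 34 * 0.025402 = 0.864 MPa*sqrt(m)

0.864 MPa*sqrt(m)


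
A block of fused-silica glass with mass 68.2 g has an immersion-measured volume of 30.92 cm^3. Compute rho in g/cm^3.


Use the definition of density:
  rho = mass / volume
  rho = 68.2 / 30.92 = 2.206 g/cm^3

2.206 g/cm^3


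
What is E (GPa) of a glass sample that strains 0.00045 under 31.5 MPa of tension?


Young's modulus: E = stress / strain
  E = 31.5 MPa / 0.00045 = 70000 MPa
Convert to GPa: 70000 / 1000 = 70.0 GPa

70.0 GPa


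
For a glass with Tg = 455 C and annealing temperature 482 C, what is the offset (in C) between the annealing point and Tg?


Offset = T_anneal - Tg:
  offset = 482 - 455 = 27 C

27 C


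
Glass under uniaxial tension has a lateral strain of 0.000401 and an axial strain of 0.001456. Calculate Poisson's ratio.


Poisson's ratio: nu = lateral strain / axial strain
  nu = 0.000401 / 0.001456 = 0.2754

0.2754


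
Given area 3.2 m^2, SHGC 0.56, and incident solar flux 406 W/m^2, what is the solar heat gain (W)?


Solar heat gain: Q = Area * SHGC * Irradiance
  Q = 3.2 * 0.56 * 406 = 727.6 W

727.6 W


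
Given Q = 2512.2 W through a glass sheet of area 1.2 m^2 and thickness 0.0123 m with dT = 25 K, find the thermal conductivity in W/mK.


Fourier's law rearranged: k = Q * t / (A * dT)
  Numerator = 2512.2 * 0.0123 = 30.90006
  Denominator = 1.2 * 25 = 30.0
  k = 30.90006 / 30.0 = 1.03 W/mK

1.03 W/mK


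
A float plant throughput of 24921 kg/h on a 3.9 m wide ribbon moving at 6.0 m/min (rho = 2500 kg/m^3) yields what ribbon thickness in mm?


Ribbon cross-section from mass balance:
  Volume rate = throughput / density = 24921 / 2500 = 9.9684 m^3/h
  thickness = volume rate / (speed * 60 * width), i.e.
  thickness = throughput / (60 * speed * width * density) * 1000
  thickness = 24921 / (60 * 6.0 * 3.9 * 2500) * 1000 = 7.1 mm

7.1 mm


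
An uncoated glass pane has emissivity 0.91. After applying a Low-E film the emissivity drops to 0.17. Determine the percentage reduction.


Percentage reduction = (1 - coated/uncoated) * 100
  Ratio = 0.17 / 0.91 = 0.1868
  Reduction = (1 - 0.1868) * 100 = 81.3%

81.3%


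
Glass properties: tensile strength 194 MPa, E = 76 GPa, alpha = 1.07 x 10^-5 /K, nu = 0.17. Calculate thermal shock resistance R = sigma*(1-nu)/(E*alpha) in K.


Thermal shock resistance: R = sigma * (1 - nu) / (E * alpha)
  Numerator = 194 * (1 - 0.17) = 161.02
  Denominator = 76 * 1000 * (1.07 x 10^-5) = 0.8132
  R = 161.02 / 0.8132 = 198.0 K

198.0 K


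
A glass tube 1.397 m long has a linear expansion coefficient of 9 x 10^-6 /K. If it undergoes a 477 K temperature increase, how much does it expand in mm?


Thermal expansion formula: dL = alpha * L0 * dT
  dL = (9 x 10^-6) * 1.397 * 477 = 0.00599732 m
Convert to mm: 0.00599732 * 1000 = 5.9973 mm

5.9973 mm


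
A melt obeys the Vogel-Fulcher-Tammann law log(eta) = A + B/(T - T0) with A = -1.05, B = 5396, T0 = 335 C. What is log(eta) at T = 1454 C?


VFT equation: log(eta) = A + B / (T - T0)
  T - T0 = 1454 - 335 = 1119
  B / (T - T0) = 5396 / 1119 = 4.822
  log(eta) = -1.05 + 4.822 = 3.772

3.772


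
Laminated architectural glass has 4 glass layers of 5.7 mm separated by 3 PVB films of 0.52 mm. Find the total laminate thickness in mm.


Total thickness = glass contribution + PVB contribution
  Glass: 4 * 5.7 = 22.8 mm
  PVB: 3 * 0.52 = 1.56 mm
  Total = 22.8 + 1.56 = 24.36 mm

24.36 mm


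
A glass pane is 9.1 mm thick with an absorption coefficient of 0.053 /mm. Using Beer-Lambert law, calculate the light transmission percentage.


Beer-Lambert law: T = exp(-alpha * thickness)
  exponent = -0.053 * 9.1 = -0.4823
  T = exp(-0.4823) = 0.6174
  Percentage = 0.6174 * 100 = 61.74%

61.74%


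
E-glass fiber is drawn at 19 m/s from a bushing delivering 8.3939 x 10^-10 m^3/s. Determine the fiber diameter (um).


Cross-sectional area from continuity:
  A = Q / v = 8.3939 x 10^-10 / 19 = 4.417842 x 10^-11 m^2
Diameter from circular cross-section:
  d = sqrt(4A / pi) * 10^6 (m -> um)
  d = sqrt(4 * 4.417842 x 10^-11 / pi) * 10^6 = 7.5 um

7.5 um


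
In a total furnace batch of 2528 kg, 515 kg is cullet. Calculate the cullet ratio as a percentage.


Cullet ratio = (cullet mass / total batch mass) * 100
  Ratio = 515 / 2528 * 100 = 20.37%

20.37%


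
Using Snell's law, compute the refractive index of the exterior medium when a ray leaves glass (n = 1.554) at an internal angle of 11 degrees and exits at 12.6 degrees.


Apply Snell's law: n1 * sin(theta1) = n2 * sin(theta2)
  n2 = n1 * sin(theta1) / sin(theta2)
  sin(11) = 0.190809
  sin(12.6) = 0.218143
  n2 = 1.554 * 0.190809 / 0.218143 = 1.3593

1.3593


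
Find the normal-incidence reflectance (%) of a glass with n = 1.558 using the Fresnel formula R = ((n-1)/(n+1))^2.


Fresnel reflectance at normal incidence:
  R = ((n - 1)/(n + 1))^2
  (n - 1)/(n + 1) = (1.558 - 1)/(1.558 + 1) = 0.218139
  R = 0.218139^2 = 0.0475846
  R(%) = 0.0475846 * 100 = 4.758%

4.758%


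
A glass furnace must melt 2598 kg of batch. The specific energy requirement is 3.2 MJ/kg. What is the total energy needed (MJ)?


Total energy = mass * specific energy
  E = 2598 * 3.2 = 8313.6 MJ

8313.6 MJ


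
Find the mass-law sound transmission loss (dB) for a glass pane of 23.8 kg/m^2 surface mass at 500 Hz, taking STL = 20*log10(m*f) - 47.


Mass law: STL = 20 * log10(m * f) - 47
  m * f = 23.8 * 500 = 11900
  log10(11900) = 4.07555
  STL = 20 * 4.07555 - 47 = 81.511 - 47 = 34.5 dB

34.5 dB


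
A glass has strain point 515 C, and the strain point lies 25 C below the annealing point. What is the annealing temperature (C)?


T_anneal = T_strain + gap:
  T_anneal = 515 + 25 = 540 C

540 C


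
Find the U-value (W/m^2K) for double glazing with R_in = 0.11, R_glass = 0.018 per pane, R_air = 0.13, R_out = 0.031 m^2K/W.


Total thermal resistance (series):
  R_total = R_in + R_glass + R_air + R_glass + R_out
  R_total = 0.11 + 0.018 + 0.13 + 0.018 + 0.031 = 0.307 m^2K/W
U-value = 1 / R_total = 1 / 0.307 = 3.257 W/m^2K

3.257 W/m^2K


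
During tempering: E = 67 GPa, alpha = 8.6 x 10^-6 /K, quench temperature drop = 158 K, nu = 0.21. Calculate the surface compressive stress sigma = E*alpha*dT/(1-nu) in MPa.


Tempering stress: sigma = E * alpha * dT / (1 - nu)
  E (MPa) = 67 * 1000 = 67000
  Numerator = 67000 * (8.6 x 10^-6) * 158 = 91.0396
  Denominator = 1 - 0.21 = 0.79
  sigma = 91.0396 / 0.79 = 115.2 MPa

115.2 MPa


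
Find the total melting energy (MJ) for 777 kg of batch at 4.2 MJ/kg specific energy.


Total energy = mass * specific energy
  E = 777 * 4.2 = 3263.4 MJ

3263.4 MJ


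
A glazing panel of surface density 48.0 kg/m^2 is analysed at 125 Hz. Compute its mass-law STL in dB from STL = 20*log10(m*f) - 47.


Mass law: STL = 20 * log10(m * f) - 47
  m * f = 48.0 * 125 = 6000
  log10(6000) = 3.77815
  STL = 20 * 3.77815 - 47 = 75.563 - 47 = 28.6 dB

28.6 dB


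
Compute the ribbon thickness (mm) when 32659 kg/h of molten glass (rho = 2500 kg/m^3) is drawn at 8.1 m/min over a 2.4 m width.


Ribbon cross-section from mass balance:
  Volume rate = throughput / density = 32659 / 2500 = 13.0636 m^3/h
  thickness = volume rate / (speed * 60 * width), i.e.
  thickness = throughput / (60 * speed * width * density) * 1000
  thickness = 32659 / (60 * 8.1 * 2.4 * 2500) * 1000 = 11.2 mm

11.2 mm


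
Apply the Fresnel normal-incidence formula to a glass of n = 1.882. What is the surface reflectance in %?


Fresnel reflectance at normal incidence:
  R = ((n - 1)/(n + 1))^2
  (n - 1)/(n + 1) = (1.882 - 1)/(1.882 + 1) = 0.306037
  R = 0.306037^2 = 0.0936586
  R(%) = 0.0936586 * 100 = 9.366%

9.366%


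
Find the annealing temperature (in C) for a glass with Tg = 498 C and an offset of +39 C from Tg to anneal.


The annealing temperature is Tg plus the offset:
  T_anneal = 498 + 39 = 537 C

537 C


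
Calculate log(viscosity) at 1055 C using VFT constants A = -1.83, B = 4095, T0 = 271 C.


VFT equation: log(eta) = A + B / (T - T0)
  T - T0 = 1055 - 271 = 784
  B / (T - T0) = 4095 / 784 = 5.223
  log(eta) = -1.83 + 5.223 = 3.393

3.393


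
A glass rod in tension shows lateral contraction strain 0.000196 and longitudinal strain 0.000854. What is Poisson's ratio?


Poisson's ratio: nu = lateral strain / axial strain
  nu = 0.000196 / 0.000854 = 0.2295

0.2295


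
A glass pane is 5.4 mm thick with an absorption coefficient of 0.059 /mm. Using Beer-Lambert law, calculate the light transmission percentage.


Beer-Lambert law: T = exp(-alpha * thickness)
  exponent = -0.059 * 5.4 = -0.3186
  T = exp(-0.3186) = 0.7272
  Percentage = 0.7272 * 100 = 72.72%

72.72%


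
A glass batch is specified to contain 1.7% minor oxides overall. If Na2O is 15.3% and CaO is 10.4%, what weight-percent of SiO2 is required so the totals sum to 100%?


Known pieces sum to 100%:
  SiO2 = 100 - (others + Na2O + CaO)
  SiO2 = 100 - (1.7 + 15.3 + 10.4) = 72.6%

72.6%


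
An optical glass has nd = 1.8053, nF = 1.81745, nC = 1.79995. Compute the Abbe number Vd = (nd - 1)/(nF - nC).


Abbe number formula: Vd = (nd - 1) / (nF - nC)
  nd - 1 = 1.8053 - 1 = 0.8053
  nF - nC = 1.81745 - 1.79995 = 0.0175
  Vd = 0.8053 / 0.0175 = 46.02

46.02


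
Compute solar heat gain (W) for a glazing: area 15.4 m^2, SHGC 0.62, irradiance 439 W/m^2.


Solar heat gain: Q = Area * SHGC * Irradiance
  Q = 15.4 * 0.62 * 439 = 4191.6 W

4191.6 W


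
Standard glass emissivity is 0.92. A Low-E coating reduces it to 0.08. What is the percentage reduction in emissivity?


Percentage reduction = (1 - coated/uncoated) * 100
  Ratio = 0.08 / 0.92 = 0.087
  Reduction = (1 - 0.087) * 100 = 91.3%

91.3%


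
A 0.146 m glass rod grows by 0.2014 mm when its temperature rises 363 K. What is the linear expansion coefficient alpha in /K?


Rearrange dL = alpha * L0 * dT for alpha:
  alpha = dL / (L0 * dT)
  alpha = (0.2014 / 1000) / (0.146 * 363) = 0.0000038 /K = 3.8 x 10^-6 /K

3.8 x 10^-6 /K


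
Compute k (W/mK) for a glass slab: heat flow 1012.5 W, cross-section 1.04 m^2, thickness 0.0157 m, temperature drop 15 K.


Fourier's law rearranged: k = Q * t / (A * dT)
  Numerator = 1012.5 * 0.0157 = 15.89625
  Denominator = 1.04 * 15 = 15.6
  k = 15.89625 / 15.6 = 1.019 W/mK

1.019 W/mK


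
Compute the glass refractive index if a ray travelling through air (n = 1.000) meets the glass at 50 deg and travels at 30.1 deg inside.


Apply Snell's law: n1 * sin(theta1) = n2 * sin(theta2)
  n2 = n1 * sin(theta1) / sin(theta2)
  sin(50) = 0.766044
  sin(30.1) = 0.501511
  n2 = 1.000 * 0.766044 / 0.501511 = 1.5275

1.5275


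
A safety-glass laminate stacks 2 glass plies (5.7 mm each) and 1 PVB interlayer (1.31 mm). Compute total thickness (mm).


Total thickness = glass contribution + PVB contribution
  Glass: 2 * 5.7 = 11.4 mm
  PVB: 1 * 1.31 = 1.31 mm
  Total = 11.4 + 1.31 = 12.71 mm

12.71 mm
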